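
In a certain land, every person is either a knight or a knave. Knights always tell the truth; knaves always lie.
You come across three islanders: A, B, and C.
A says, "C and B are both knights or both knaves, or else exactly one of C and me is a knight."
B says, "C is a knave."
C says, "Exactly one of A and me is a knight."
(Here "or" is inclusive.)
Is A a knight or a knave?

A is a knave.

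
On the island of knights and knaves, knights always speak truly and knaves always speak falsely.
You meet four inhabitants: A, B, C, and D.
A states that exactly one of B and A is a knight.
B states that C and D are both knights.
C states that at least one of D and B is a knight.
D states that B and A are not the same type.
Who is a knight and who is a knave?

A is a knave, B is a knave, C is a knave, and D is a knave.

A is a knave, so "exactly one of B and A is a knight" must be false — and it is.
As a knave, B's statement "C and D are both knights" should be false; it is.
C is a knave, and the claim "at least one of D and B is a knight" is indeed false.
D is a knave; "B and A are not the same type" is false, as required.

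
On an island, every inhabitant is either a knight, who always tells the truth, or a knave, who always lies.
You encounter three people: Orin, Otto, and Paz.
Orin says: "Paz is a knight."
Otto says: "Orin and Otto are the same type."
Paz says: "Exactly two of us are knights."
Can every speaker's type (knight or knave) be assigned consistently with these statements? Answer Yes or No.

Yes

One consistent assignment: Orin=knight, Otto=knave, Paz=knight.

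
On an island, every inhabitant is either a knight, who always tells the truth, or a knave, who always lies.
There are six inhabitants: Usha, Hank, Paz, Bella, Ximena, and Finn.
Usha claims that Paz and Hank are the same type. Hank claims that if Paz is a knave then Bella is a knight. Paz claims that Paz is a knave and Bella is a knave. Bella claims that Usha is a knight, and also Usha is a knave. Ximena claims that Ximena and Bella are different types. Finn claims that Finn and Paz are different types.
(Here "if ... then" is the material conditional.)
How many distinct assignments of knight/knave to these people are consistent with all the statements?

0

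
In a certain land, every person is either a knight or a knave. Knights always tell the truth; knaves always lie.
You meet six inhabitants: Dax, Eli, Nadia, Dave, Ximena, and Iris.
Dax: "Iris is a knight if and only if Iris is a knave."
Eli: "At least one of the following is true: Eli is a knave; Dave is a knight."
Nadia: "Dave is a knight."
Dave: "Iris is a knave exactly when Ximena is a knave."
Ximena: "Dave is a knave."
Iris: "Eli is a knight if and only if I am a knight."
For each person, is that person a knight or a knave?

Knights: Eli, Nadia, and Dave. Knaves: Dax, Ximena, and Iris.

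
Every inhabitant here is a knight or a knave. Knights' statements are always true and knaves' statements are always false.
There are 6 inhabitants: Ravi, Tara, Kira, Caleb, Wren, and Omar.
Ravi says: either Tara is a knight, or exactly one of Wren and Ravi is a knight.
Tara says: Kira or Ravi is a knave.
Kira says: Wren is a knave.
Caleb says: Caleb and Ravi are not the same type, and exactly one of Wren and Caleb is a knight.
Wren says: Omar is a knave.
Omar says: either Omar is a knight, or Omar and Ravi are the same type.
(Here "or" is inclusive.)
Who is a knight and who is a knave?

Ravi is a knight, Tara is a knave, Kira is a knight, Caleb is a knave, Wren is a knave, and Omar is a knight.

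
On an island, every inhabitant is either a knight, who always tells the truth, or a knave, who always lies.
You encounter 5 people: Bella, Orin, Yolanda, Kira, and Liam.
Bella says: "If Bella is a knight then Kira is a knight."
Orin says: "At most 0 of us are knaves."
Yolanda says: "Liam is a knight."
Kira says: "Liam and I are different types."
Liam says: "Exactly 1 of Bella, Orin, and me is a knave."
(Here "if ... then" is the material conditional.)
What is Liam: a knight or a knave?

Liam is a knave.

Consistent assignments: {Bella=knight, Orin=knave, Yolanda=knave, Kira=knight, Liam=knave}
In every consistent assignment, Liam is a knave.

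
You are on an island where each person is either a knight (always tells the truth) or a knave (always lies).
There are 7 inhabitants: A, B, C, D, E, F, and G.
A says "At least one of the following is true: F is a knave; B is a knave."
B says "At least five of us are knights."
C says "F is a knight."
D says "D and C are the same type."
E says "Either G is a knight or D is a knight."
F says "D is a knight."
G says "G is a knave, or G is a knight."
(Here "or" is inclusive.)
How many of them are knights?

6

The unique consistent assignment is A=knave, B=knight, C=knight, D=knight, E=knight, F=knight, G=knight.
That has 6 knights.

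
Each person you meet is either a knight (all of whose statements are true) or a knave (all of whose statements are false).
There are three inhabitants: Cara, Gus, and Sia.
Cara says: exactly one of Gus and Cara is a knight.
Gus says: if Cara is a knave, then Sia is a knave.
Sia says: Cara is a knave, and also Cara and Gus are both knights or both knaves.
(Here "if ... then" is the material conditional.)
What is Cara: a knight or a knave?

Cara is a knave.

Consistent assignments: {Cara=knave, Gus=knave, Sia=knight}
In every consistent assignment, Cara is a knave.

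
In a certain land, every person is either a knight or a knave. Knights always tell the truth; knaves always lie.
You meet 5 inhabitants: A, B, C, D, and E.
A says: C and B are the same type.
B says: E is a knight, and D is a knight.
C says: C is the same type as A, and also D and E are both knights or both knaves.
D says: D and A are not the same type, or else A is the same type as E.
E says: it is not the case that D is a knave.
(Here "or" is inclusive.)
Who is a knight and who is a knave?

A is a knight, B is a knight, C is a knight, D is a knight, and E is a knight.

Suppose A is a knave. Then A's statement "C and B are the same type" would have to be false. Checking the 16 ways to assign the others, none is consistent with every speaker.
(For instance, with B=knight, C=knight, D=knight, E=knight, A's claim "C and B are the same type" comes out true where it would need to be false.)
So A must be a knight, making "C and B are the same type" true. Taking A=knight, B=knight, C=knight, D=knight, E=knight, each remaining statement checks out:
  B (knight): "E is a knight, and D is a knight" — true. ✓
  C (knight): "C is the same type as A, and also D and E are both knights or both knaves" — true. ✓
  D (knight): "D and A are not the same type, or else A is the same type as E" — true. ✓
  E (knight): "it is not the case that D is a knave" — true. ✓
This is the unique consistent assignment.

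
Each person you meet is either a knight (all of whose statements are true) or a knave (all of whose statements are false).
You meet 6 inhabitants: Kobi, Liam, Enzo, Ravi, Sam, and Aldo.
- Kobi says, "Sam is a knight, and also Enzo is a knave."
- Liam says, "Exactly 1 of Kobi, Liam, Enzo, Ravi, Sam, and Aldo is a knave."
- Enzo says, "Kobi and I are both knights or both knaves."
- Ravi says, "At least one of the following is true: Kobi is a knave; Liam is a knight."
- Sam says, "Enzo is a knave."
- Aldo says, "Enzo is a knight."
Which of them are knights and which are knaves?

Kobi is a knight, Liam is a knave, Enzo is a knave, Ravi is a knave, Sam is a knight, and Aldo is a knave.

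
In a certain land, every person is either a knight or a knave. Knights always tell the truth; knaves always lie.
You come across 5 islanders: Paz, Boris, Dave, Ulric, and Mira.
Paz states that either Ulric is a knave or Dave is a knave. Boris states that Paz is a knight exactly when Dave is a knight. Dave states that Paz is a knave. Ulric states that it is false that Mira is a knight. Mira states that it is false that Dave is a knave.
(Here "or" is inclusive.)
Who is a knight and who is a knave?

Knights: Paz and Ulric. Knaves: Boris, Dave, and Mira.

Paz (knight): "either Ulric is a knave or Dave is a knave" — True. ✓
Boris (knave): "Paz is a knight exactly when Dave is a knight" — false. ✓
Dave (knave): "Paz is a knave" — false. ✓
Since Ulric is a knight, "it is false that Mira is a knight" needs to be True, which holds.
Mira is a knave, and the claim "it is false that Dave is a knave" is indeed false.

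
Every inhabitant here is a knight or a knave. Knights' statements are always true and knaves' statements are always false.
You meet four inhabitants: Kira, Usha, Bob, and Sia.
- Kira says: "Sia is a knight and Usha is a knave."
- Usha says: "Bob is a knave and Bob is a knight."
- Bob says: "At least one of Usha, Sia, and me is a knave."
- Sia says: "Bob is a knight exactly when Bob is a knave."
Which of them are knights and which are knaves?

Kira is a knave, and the claim "Sia is a knight and Usha is a knave" is indeed False.
Usha is a knave; "Bob is a knave and Bob is a knight" is False, as required.
Bob is a knight, so "at least one of Usha, Sia, and me is a knave" must be true — and it is.
Sia is a knave, and the claim "Bob is a knight exactly when Bob is a knave" is indeed False.

Kira is a knave, Usha is a knave, Bob is a knight, and Sia is a knave.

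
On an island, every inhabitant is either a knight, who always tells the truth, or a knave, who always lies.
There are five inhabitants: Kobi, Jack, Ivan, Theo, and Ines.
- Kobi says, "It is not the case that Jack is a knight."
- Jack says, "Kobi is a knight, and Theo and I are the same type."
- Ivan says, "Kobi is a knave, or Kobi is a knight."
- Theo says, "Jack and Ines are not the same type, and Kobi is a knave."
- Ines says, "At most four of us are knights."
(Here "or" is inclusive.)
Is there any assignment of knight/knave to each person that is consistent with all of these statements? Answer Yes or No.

No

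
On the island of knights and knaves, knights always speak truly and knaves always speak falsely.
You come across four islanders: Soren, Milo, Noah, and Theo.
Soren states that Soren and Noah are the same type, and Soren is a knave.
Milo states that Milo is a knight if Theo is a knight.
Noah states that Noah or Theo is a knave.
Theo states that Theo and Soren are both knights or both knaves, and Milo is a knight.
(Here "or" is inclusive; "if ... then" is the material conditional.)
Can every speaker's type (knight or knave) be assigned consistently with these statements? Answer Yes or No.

No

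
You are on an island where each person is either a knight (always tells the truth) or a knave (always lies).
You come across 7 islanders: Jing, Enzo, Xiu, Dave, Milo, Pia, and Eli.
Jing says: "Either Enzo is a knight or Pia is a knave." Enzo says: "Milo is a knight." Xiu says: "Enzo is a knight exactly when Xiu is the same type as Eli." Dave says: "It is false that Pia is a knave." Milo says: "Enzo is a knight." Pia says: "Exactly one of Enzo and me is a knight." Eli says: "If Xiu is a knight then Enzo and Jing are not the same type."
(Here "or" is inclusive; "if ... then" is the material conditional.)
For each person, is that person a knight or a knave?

Knights: Xiu, Dave, and Pia. Knaves: Jing, Enzo, Milo, and Eli.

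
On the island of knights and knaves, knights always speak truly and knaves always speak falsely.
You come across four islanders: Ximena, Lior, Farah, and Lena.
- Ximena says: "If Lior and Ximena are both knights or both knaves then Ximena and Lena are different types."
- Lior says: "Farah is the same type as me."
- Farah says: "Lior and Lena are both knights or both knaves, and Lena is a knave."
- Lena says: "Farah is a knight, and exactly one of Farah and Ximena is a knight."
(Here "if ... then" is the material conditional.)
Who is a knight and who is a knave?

As a knight, Ximena's statement "if Lior and Ximena are both knights or both knaves then Ximena and Lena are different types" should be True; it is.
Lior is a knave; "Farah is the same type as me" is false, as required.
Farah is a knight, and the claim "Lior and Lena are both knights or both knaves, and Lena is a knave" is indeed True.
Lena (knave): "Farah is a knight, and exactly one of Farah and Ximena is a knight" — false. ✓

Knights: Ximena and Farah. Knaves: Lior and Lena.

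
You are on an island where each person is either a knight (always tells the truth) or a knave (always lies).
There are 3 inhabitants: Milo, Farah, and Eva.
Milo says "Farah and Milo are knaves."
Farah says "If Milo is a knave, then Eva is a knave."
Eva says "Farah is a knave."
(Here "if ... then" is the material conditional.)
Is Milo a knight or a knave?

Milo is a knave.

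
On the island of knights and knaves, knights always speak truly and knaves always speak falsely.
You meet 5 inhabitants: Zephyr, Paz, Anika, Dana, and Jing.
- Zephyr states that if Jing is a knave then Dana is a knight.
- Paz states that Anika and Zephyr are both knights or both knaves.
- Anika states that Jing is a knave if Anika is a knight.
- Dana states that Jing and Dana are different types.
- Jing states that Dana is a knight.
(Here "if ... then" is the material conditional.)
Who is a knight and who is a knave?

Zephyr (knave): "if Jing is a knave then Dana is a knight" — False. ✓
Paz is a knave, so "Anika and Zephyr are both knights or both knaves" must be False — and it is.
Anika (knight): "Jing is a knave if Anika is a knight" — True. ✓
Dana is a knave, and the claim "Jing and Dana are different types" is indeed False.
Jing is a knave; "Dana is a knight" is False, as required.

Zephyr is a knave, Paz is a knave, Anika is a knight, Dana is a knave, and Jing is a knave.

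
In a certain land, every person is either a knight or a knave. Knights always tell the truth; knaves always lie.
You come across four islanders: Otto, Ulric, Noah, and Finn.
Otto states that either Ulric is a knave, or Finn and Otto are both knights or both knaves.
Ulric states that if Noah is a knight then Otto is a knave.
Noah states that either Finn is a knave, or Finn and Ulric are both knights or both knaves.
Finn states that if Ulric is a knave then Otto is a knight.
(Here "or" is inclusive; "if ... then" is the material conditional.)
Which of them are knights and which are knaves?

As a knave, Otto's statement "either Ulric is a knave, or Finn and Otto are both knights or both knaves" should be False; it is.
Ulric is a knight; "if Noah is a knight then Otto is a knave" is true, as required.
Since Noah is a knight, "either Finn is a knave, or Finn and Ulric are both knights or both knaves" needs to be true, which holds.
Finn (knight): "if Ulric is a knave then Otto is a knight" — true. ✓

Otto is a knave, Ulric is a knight, Noah is a knight, and Finn is a knight.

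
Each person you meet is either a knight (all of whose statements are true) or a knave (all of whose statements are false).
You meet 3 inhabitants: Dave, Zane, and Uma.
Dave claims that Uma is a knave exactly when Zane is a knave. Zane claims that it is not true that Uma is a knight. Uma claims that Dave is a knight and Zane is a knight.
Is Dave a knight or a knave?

Dave is a knave.

Consistent assignments: {Dave=knave, Zane=knight, Uma=knave}
In every consistent assignment, Dave is a knave.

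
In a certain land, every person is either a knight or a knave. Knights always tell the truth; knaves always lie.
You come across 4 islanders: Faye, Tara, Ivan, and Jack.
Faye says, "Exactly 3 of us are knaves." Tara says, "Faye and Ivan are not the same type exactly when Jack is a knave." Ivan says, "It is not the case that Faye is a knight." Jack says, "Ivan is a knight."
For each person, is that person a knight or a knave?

Faye is a knave, Tara is a knave, Ivan is a knight, and Jack is a knight.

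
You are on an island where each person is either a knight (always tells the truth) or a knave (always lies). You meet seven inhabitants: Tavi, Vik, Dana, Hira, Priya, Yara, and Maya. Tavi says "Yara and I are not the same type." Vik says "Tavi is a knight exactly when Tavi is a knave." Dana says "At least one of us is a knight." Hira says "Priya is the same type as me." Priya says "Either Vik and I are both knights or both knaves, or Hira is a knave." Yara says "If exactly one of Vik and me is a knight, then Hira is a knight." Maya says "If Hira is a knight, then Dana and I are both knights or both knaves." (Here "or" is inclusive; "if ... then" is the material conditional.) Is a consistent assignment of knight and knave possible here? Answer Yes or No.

Checking all 128 assignments, each has at least one speaker whose statement's truth value contradicts their type.

No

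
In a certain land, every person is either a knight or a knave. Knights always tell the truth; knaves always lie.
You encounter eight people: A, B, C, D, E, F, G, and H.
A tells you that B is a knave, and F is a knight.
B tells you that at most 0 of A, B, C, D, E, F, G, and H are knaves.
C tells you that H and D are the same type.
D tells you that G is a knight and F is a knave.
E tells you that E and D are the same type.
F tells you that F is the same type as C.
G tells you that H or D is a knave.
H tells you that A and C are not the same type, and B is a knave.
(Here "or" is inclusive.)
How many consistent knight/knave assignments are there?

0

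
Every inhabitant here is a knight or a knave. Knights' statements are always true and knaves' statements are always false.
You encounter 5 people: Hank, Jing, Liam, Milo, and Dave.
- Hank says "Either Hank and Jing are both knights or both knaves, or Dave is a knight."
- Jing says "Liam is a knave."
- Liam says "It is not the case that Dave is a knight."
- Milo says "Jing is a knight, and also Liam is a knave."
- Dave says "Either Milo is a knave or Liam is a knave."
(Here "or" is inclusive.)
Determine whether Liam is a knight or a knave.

Consistent assignments: {Hank=knight, Jing=knight, Liam=knave, Milo=knight, Dave=knight}
In every consistent assignment, Liam is a knave.

Liam is a knave.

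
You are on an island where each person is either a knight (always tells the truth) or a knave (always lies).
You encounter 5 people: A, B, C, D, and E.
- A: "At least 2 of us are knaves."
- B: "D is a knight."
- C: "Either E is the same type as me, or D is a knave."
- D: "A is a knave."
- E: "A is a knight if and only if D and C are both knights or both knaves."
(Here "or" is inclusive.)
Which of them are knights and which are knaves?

Knights: A and C. Knaves: B, D, and E.

A is a knight, so "at least 2 of us are knaves" must be True — and it is.
B is a knave, so "D is a knight" must be false — and it is.
C is a knight; "either E is the same type as me, or D is a knave" is True, as required.
D is a knave, so "A is a knave" must be false — and it is.
As a knave, E's statement "A is a knight if and only if D and C are both knights or both knaves" should be false; it is.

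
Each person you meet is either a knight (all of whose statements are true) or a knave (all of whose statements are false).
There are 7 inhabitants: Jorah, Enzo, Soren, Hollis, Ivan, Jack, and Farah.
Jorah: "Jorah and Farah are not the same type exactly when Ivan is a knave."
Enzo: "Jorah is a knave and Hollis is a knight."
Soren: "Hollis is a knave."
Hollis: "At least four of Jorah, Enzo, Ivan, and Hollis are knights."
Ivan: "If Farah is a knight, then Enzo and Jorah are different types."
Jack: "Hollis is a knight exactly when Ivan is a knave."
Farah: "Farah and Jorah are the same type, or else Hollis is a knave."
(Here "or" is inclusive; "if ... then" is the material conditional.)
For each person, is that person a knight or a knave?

Jorah is a knight, Enzo is a knave, Soren is a knight, Hollis is a knave, Ivan is a knight, Jack is a knight, and Farah is a knight.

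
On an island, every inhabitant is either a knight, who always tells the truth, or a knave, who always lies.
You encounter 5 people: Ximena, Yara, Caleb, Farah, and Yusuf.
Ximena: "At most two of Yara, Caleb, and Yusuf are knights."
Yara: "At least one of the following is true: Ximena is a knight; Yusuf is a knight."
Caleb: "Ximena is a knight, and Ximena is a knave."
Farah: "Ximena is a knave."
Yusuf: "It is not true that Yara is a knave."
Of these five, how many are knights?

The unique consistent assignment is Ximena=knight, Yara=knight, Caleb=knave, Farah=knave, Yusuf=knight.
That has 3 knights.

3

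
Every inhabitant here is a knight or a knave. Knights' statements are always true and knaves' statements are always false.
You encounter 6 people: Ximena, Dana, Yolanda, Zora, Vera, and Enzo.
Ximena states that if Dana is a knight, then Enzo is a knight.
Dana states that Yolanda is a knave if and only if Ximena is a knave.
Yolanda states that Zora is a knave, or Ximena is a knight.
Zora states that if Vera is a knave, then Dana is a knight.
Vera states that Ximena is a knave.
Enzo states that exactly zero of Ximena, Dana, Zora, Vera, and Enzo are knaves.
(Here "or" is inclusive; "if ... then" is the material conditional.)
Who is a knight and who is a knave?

Ximena is a knave, Dana is a knight, Yolanda is a knave, Zora is a knight, Vera is a knight, and Enzo is a knave.

Ximena is a knave; "if Dana is a knight, then Enzo is a knight" is False, as required.
Dana (knight): "Yolanda is a knave if and only if Ximena is a knave" — True. ✓
As a knave, Yolanda's statement "Zora is a knave, or Ximena is a knight" should be False; it is.
As a knight, Zora's statement "if Vera is a knave, then Dana is a knight" should be True; it is.
Vera (knight): "Ximena is a knave" — True. ✓
Enzo (knave): "exactly zero of Ximena, Dana, Zora, Vera, and Enzo are knaves" — False. ✓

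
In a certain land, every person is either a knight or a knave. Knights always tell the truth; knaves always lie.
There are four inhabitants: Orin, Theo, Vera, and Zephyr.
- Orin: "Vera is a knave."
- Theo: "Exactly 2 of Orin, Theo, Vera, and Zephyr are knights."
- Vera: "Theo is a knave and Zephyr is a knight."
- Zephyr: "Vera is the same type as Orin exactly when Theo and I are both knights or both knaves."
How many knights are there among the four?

1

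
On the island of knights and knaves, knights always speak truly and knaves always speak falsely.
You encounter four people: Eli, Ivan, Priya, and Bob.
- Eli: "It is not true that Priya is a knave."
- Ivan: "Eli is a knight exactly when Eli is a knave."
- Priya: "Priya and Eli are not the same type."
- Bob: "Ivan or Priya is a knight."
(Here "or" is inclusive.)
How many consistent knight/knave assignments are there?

Consistent assignments:
  Eli=knave, Ivan=knave, Priya=knave, Bob=knave

1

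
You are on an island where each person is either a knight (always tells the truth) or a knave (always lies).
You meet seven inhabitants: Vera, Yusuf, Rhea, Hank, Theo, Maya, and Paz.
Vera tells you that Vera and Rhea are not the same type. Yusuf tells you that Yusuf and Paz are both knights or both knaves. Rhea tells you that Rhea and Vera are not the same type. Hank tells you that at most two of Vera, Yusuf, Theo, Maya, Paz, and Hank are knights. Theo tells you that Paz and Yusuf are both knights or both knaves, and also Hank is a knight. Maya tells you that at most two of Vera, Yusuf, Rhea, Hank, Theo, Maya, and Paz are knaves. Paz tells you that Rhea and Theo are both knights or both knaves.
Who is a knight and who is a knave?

Vera is a knave, Yusuf is a knave, Rhea is a knave, Hank is a knight, Theo is a knave, Maya is a knave, and Paz is a knight.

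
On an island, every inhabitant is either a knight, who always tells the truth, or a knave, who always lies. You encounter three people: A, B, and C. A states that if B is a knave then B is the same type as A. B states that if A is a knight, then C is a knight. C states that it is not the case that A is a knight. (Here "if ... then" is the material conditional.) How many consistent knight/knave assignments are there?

0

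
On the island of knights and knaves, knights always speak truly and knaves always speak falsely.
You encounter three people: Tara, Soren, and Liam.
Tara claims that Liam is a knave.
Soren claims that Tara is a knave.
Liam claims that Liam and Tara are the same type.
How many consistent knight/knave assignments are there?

Consistent assignments:
  Tara=knight, Soren=knave, Liam=knave

1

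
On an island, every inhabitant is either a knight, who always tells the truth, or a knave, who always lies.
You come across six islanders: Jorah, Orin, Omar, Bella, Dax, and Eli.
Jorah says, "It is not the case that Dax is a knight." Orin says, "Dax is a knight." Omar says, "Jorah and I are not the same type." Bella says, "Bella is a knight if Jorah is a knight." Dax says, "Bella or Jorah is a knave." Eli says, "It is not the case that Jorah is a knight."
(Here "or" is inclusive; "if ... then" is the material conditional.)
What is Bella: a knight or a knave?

Consistent assignments: {Jorah=knave, Orin=knight, Omar=knight, Bella=knight, Dax=knight, Eli=knight}; {Jorah=knave, Orin=knight, Omar=knave, Bella=knight, Dax=knight, Eli=knight}
In every consistent assignment, Bella is a knight.

Bella is a knight.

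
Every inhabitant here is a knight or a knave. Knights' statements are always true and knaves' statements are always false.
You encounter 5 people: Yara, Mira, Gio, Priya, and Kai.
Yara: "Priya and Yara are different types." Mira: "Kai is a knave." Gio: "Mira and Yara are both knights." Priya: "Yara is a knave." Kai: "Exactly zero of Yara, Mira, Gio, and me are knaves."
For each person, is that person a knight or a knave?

Since Yara is a knight, "Priya and Yara are different types" needs to be true, which holds.
Mira (knight): "Kai is a knave" — true. ✓
Gio is a knight, so "Mira and Yara are both knights" must be true — and it is.
Priya is a knave, so "Yara is a knave" must be false — and it is.
As a knave, Kai's statement "exactly zero of Yara, Mira, Gio, and me are knaves" should be false; it is.

Knights: Yara, Mira, and Gio. Knaves: Priya and Kai.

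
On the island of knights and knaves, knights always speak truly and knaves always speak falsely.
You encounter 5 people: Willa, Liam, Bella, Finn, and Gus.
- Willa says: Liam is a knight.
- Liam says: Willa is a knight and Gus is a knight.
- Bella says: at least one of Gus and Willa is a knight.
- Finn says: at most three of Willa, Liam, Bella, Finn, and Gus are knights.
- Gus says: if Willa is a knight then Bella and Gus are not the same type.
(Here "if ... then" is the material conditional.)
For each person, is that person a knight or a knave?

Willa is a knave, Liam is a knave, Bella is a knight, Finn is a knight, and Gus is a knight.

Suppose Willa is a knight. Then Willa's statement "Liam is a knight" would have to be true. Checking the 16 ways to assign the others, none is consistent with every speaker.
(For instance, with Liam=knave, Bella=knight, Finn=knight, Gus=knight, Willa's claim "Liam is a knight" comes out false where it would need to be true.)
So Willa must be a knave, making "Liam is a knight" false. Taking Willa=knave, Liam=knave, Bella=knight, Finn=knight, Gus=knight, each remaining statement checks out:
  Liam (knave): "Willa is a knight and Gus is a knight" — false. ✓
  Bella (knight): "at least one of Gus and Willa is a knight" — true. ✓
  Finn (knight): "at most three of Willa, Liam, Bella, Finn, and Gus are knights" — true. ✓
  Gus (knight): "if Willa is a knight then Bella and Gus are not the same type" — true. ✓
This is the unique consistent assignment.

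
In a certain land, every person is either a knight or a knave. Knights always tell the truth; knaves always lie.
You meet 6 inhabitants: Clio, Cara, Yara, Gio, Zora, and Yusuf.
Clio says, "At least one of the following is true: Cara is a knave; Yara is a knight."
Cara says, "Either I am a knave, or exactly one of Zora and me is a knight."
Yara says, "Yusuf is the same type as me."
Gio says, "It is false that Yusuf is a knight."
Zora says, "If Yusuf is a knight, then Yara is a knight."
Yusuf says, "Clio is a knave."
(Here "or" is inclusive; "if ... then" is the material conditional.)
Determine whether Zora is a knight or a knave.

Zora is a knave.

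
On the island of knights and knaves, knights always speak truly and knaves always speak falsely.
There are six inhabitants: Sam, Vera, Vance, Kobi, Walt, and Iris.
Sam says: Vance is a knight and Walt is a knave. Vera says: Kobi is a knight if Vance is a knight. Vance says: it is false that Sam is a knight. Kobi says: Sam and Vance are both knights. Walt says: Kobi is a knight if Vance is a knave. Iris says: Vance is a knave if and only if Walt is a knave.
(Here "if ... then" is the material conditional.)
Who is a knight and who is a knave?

As a knave, Sam's statement "Vance is a knight and Walt is a knave" should be false; it is.
Vera is a knave, and the claim "Kobi is a knight if Vance is a knight" is indeed false.
Vance (knight): "it is false that Sam is a knight" — true. ✓
Kobi (knave): "Sam and Vance are both knights" — false. ✓
Walt is a knight; "Kobi is a knight if Vance is a knave" is true, as required.
Iris is a knight; "Vance is a knave if and only if Walt is a knave" is true, as required.

Sam is a knave, Vera is a knave, Vance is a knight, Kobi is a knave, Walt is a knight, and Iris is a knight.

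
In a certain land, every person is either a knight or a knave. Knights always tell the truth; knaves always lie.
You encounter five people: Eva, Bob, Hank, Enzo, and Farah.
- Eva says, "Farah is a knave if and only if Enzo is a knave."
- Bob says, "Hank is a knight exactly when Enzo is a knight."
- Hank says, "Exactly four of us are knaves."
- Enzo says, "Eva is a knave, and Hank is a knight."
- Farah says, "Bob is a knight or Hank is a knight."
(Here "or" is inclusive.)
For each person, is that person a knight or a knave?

Eva is a knave, Bob is a knight, Hank is a knave, Enzo is a knave, and Farah is a knight.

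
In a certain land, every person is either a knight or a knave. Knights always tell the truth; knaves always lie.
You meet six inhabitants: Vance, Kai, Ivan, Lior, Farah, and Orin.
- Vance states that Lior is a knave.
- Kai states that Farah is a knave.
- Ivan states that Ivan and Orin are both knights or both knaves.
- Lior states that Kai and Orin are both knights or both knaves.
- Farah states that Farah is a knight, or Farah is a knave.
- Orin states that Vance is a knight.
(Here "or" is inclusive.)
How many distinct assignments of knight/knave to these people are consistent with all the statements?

2

Consistent assignments:
  Vance=knight, Kai=knave, Ivan=knight, Lior=knave, Farah=knight, Orin=knight
  Vance=knight, Kai=knave, Ivan=knave, Lior=knave, Farah=knight, Orin=knight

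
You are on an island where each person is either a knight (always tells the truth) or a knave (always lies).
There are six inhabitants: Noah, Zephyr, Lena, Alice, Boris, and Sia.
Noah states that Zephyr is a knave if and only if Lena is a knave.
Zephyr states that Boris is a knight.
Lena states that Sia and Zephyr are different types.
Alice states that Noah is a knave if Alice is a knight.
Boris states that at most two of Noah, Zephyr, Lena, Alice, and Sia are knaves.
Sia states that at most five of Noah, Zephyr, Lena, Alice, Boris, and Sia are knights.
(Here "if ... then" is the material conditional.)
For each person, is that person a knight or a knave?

Noah is a knave, Zephyr is a knight, Lena is a knave, Alice is a knight, Boris is a knight, and Sia is a knight.

Noah (knave): "Zephyr is a knave if and only if Lena is a knave" — False. ✓
Zephyr is a knight, so "Boris is a knight" must be True — and it is.
Lena is a knave; "Sia and Zephyr are different types" is False, as required.
Alice is a knight; "Noah is a knave if Alice is a knight" is True, as required.
Boris is a knight, and the claim "at most two of Noah, Zephyr, Lena, Alice, and Sia are knaves" is indeed True.
Sia (knight): "at most five of Noah, Zephyr, Lena, Alice, Boris, and Sia are knights" — True. ✓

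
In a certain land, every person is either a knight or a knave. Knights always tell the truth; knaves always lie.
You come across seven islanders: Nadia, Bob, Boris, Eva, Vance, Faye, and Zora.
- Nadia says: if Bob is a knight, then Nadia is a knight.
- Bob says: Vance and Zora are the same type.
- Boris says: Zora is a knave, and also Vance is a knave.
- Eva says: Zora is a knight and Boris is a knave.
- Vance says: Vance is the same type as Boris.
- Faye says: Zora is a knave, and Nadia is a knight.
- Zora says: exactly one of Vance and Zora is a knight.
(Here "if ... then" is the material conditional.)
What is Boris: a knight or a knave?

Boris is a knight.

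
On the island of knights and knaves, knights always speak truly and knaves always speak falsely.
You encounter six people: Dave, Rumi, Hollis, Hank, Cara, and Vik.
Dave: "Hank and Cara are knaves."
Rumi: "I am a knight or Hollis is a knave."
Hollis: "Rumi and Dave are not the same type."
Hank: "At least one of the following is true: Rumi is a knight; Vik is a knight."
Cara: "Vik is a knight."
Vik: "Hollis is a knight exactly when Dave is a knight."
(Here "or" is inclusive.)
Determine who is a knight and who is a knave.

Knights: Rumi, Hollis, and Hank. Knaves: Dave, Cara, and Vik.

Dave is a knave, so "Hank and Cara are knaves" must be False — and it is.
Rumi is a knight; "I am a knight or Hollis is a knave" is true, as required.
Since Hollis is a knight, "Rumi and Dave are not the same type" needs to be true, which holds.
Hank is a knight, and the claim "at least one of the following is true: Rumi is a knight; Vik is a knight" is indeed true.
Cara is a knave; "Vik is a knight" is False, as required.
Vik is a knave, and the claim "Hollis is a knight exactly when Dave is a knight" is indeed False.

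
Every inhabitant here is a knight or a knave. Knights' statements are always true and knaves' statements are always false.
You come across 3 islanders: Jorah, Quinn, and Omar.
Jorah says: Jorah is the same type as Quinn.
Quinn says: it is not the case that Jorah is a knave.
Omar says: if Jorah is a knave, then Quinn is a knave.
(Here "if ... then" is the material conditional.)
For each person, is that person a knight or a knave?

Jorah is a knight, Quinn is a knight, and Omar is a knight.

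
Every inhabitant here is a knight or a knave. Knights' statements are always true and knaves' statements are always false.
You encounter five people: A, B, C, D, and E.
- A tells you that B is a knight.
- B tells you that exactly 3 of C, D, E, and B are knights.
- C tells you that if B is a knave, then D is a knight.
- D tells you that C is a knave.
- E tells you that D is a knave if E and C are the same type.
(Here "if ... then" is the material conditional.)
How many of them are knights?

4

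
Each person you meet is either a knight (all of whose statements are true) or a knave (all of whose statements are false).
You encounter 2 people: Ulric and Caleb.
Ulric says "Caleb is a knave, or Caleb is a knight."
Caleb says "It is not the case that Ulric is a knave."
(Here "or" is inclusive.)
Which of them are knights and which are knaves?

Knights: Ulric and Caleb. Knaves: none.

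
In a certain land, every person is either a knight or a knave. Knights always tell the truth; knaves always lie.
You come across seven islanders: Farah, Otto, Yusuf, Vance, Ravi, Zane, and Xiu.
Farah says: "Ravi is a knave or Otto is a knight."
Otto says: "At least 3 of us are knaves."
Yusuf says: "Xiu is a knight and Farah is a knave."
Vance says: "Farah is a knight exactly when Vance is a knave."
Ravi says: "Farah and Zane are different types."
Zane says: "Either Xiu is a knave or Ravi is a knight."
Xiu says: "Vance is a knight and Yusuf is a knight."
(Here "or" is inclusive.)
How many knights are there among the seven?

5

The unique consistent assignment is Farah=knave, Otto=knave, Yusuf=knight, Vance=knight, Ravi=knight, Zane=knight, Xiu=knight.
That has 5 knights.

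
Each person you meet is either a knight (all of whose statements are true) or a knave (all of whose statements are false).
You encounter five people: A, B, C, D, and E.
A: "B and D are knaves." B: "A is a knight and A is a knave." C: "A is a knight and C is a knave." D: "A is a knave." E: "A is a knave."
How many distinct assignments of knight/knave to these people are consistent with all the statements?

1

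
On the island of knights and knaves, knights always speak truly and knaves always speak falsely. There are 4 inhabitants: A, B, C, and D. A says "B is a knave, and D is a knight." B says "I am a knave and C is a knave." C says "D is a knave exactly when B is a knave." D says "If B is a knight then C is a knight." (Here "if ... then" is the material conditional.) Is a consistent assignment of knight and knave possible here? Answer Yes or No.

No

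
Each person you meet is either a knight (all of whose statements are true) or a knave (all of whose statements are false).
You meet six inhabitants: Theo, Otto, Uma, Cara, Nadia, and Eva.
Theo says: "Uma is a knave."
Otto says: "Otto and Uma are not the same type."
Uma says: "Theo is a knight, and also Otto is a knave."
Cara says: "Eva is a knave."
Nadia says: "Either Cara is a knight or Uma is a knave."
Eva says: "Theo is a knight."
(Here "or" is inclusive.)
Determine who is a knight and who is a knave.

Theo is a knight, Otto is a knight, Uma is a knave, Cara is a knave, Nadia is a knight, and Eva is a knight.

Theo is a knight, so "Uma is a knave" must be true — and it is.
Since Otto is a knight, "Otto and Uma are not the same type" needs to be true, which holds.
As a knave, Uma's statement "Theo is a knight, and also Otto is a knave" should be False; it is.
Cara is a knave, so "Eva is a knave" must be False — and it is.
Nadia is a knight, and the claim "either Cara is a knight or Uma is a knave" is indeed true.
Eva is a knight, so "Theo is a knight" must be true — and it is.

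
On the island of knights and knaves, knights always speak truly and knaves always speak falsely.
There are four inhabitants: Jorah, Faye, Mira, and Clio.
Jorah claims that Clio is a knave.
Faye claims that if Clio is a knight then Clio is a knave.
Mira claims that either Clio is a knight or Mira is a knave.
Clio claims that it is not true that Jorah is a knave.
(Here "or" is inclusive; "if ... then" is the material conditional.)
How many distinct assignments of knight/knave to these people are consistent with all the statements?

0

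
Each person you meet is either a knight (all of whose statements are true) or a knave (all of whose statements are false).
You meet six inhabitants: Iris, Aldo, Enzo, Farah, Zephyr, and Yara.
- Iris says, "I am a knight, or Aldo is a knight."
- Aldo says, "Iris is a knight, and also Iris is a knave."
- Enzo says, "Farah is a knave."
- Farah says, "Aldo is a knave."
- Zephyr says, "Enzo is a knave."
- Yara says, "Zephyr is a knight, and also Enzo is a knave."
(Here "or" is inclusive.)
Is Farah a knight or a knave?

Farah is a knight.

Consistent assignments: {Iris=knight, Aldo=knave, Enzo=knave, Farah=knight, Zephyr=knight, Yara=knight}; {Iris=knave, Aldo=knave, Enzo=knave, Farah=knight, Zephyr=knight, Yara=knight}
In every consistent assignment, Farah is a knight.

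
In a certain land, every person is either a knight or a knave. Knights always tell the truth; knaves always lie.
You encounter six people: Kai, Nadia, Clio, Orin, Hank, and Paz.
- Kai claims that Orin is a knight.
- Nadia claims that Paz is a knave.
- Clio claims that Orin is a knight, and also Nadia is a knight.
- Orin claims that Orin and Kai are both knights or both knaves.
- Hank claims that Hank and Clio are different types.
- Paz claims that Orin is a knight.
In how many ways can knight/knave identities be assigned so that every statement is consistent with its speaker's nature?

2

Consistent assignments:
  Kai=knight, Nadia=knave, Clio=knave, Orin=knight, Hank=knight, Paz=knight
  Kai=knight, Nadia=knave, Clio=knave, Orin=knight, Hank=knave, Paz=knight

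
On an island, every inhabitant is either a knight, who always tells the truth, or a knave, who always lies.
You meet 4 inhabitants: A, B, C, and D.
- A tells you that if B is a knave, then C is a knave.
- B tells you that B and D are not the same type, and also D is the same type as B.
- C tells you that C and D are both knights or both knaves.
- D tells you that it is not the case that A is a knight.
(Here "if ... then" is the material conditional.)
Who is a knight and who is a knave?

A is a knave, B is a knave, C is a knight, and D is a knight.

A is a knave, so "if B is a knave, then C is a knave" must be False — and it is.
B is a knave; "B and D are not the same type, and also D is the same type as B" is False, as required.
As a knight, C's statement "C and D are both knights or both knaves" should be true; it is.
D is a knight; "it is not the case that A is a knight" is true, as required.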